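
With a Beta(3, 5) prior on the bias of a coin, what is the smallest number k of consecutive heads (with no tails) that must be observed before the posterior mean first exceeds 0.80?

k = 18

After k heads and 0 tails the posterior is Beta(3+k, 5), with mean (3+k)/(3+5+k).
Set (3+k)/(8+k) > 0.80 and solve: k > (0.80·8 − 3)/(1 − 0.80) = 17.000.
The smallest integer exceeding 17.000 is 18, and checking k=18: (21)/(26) = 0.8077 > 0.80.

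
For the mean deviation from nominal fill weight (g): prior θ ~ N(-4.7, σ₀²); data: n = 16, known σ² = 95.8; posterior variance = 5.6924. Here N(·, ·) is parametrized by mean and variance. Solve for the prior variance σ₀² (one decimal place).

Posterior precision equals prior precision plus data precision: 1/σ_n² = 1/σ₀² + n/σ².
So 1/σ₀² = 1/5.6924 − 16/95.8 = 0.175673 − 0.167015 = 0.008658.
Hence σ₀² = 1/0.008658 ≈ 115.5.

σ₀² = 115.5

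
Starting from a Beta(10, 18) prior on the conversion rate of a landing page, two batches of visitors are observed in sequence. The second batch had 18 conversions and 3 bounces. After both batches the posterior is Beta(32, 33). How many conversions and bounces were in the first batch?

4 conversions and 12 bounces

Because Beta–binomial updating is additive in the counts, the combined data contributed (α_post−α_prior, β_post−β_prior) successes and failures.
Total across both batches: 32−10=22 conversions, 33−18=15 bounces.
Subtract the second batch: 22−18=4 conversions and 15−3=12 bounces.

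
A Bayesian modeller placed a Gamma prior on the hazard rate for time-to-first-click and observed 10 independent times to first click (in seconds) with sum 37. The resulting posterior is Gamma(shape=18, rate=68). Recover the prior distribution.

Gamma(shape=8, rate=31)

Gamma–exponential conjugacy: posterior shape = α + n, posterior rate = β + Σtᵢ.
So α = 18 − 10 = 8 and β = 68 − 37 = 31.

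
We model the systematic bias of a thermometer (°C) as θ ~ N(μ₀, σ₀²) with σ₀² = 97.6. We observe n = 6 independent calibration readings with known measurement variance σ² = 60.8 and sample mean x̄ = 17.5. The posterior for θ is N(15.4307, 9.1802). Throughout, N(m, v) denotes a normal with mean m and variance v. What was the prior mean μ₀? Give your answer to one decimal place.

The posterior mean is a precision-weighted average: μ_n = (τ₀μ₀ + τ_data·x̄)/(τ₀+τ_data), with τ₀=1/σ₀² and τ_data=n/σ².
Here τ₀ = 1/97.6 = 0.010246 and τ_data = 6/60.8 = 0.098684, so τ_n = 0.108930.
Rearranging for μ₀: μ₀ = (μ_n·τ_n − τ_data·x̄)/τ₀ = (15.4307·0.108930 − 0.098684·17.5) / 0.010246 = -0.046104/0.010246 ≈ -4.5.

μ₀ = -4.5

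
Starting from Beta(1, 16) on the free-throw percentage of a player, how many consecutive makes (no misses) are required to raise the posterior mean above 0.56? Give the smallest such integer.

k = 20

After k makes and 0 misses the posterior is Beta(1+k, 16), with mean (1+k)/(1+16+k).
Set (1+k)/(17+k) > 0.56 and solve: k > (0.56·17 − 1)/(1 − 0.56) = 19.364.
The smallest integer exceeding 19.364 is 20, and checking k=20: (21)/(37) = 0.5676 > 0.56.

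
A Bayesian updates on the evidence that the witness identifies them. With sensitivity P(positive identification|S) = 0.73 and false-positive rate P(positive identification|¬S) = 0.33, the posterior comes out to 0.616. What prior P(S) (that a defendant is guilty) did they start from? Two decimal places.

P(S) = 0.42

In odds form, posterior odds = prior odds × likelihood ratio, so prior odds = posterior odds ÷ LR.
Posterior odds = 0.616/(1−0.616) = 1.6042. LR = 0.73/0.33 = 2.2121.
Prior odds = 1.6042/2.2121 = 0.7252, so P(S) = 0.7252/(1+0.7252) ≈ 0.42.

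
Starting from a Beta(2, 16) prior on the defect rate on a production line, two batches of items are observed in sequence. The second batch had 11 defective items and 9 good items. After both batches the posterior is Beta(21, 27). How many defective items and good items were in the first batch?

Sequential conjugate updates are equivalent to a single update on the pooled data, so total successes = posterior α − prior α and total failures = posterior β − prior β.
Total across both batches: 21−2=19 defective items, 27−16=11 good items.
Subtract the second batch: 19−11=8 defective items and 11−9=2 good items.

8 defective items and 2 good items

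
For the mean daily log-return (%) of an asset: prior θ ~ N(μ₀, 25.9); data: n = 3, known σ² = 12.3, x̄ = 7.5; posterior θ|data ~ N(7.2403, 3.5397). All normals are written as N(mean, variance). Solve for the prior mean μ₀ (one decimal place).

μ₀ = 5.6

With known observation variance, the Normal–Normal posterior has precision τ_n = τ₀ + n/σ² and mean μ_n = (τ₀μ₀ + (n/σ²)x̄)/τ_n.
Here τ₀ = 1/25.9 = 0.038610 and τ_data = 3/12.3 = 0.243902, so τ_n = 0.282512.
Rearranging for μ₀: μ₀ = (μ_n·τ_n − τ_data·x̄)/τ₀ = (7.2403·0.282512 − 0.243902·7.5) / 0.038610 = 0.216207/0.038610 ≈ 5.6.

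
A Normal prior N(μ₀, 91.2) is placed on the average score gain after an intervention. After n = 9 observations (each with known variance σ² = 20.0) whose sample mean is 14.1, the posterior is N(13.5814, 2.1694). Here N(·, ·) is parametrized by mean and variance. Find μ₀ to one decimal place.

μ₀ = -7.7

The posterior mean is a precision-weighted average: μ_n = (τ₀μ₀ + τ_data·x̄)/(τ₀+τ_data), with τ₀=1/σ₀² and τ_data=n/σ².
Here τ₀ = 1/91.2 = 0.010965 and τ_data = 9/20.0 = 0.450000, so τ_n = 0.460965.
Rearranging for μ₀: μ₀ = (μ_n·τ_n − τ_data·x̄)/τ₀ = (13.5814·0.460965 − 0.450000·14.1) / 0.010965 = -0.084450/0.010965 ≈ -7.7.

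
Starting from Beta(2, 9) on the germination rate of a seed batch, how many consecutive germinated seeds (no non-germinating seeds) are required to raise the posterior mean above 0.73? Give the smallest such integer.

After k germinated seeds and 0 non-germinating seeds the posterior is Beta(2+k, 9), with mean (2+k)/(2+9+k).
Set (2+k)/(11+k) > 0.73 and solve: k > (0.73·11 − 2)/(1 − 0.73) = 22.333.
The smallest integer exceeding 22.333 is 23, and checking k=23: (25)/(34) = 0.7353 > 0.73.

k = 23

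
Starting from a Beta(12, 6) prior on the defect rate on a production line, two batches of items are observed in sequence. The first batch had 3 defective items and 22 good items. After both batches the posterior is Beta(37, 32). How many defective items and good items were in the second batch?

Sequential conjugate updates are equivalent to a single update on the pooled data, so total successes = posterior α − prior α and total failures = posterior β − prior β.
Total across both batches: 37−12=25 defective items, 32−6=26 good items.
Subtract the first batch: 25−3=22 defective items and 26−22=4 good items.

22 defective items and 4 good items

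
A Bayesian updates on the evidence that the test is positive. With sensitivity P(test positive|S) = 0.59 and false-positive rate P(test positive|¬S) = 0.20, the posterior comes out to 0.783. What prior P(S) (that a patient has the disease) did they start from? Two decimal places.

Bayes' rule in odds form gives O(S|E) = O(S)·[P(E|S)/P(E|¬S)], hence O(S) = O(S|E)/LR.
Posterior odds = 0.783/(1−0.783) = 3.6083. LR = 0.59/0.20 = 2.9500.
Prior odds = 3.6083/2.9500 = 1.2232, so P(S) = 1.2232/(1+1.2232) ≈ 0.55.

P(S) = 0.55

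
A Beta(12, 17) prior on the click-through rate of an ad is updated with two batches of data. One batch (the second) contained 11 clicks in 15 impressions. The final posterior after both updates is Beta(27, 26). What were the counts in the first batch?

4 clicks and 5 non-clicks

Sequential conjugate updates are equivalent to a single update on the pooled data, so total successes = posterior α − prior α and total failures = posterior β − prior β.
Total across both batches: 27−12=15 clicks, 26−17=9 non-clicks.
Subtract the second batch: 15−11=4 clicks and 9−4=5 non-clicks.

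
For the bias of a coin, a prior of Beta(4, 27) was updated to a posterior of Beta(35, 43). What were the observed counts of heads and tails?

31 heads and 16 tails

Beta is conjugate to the binomial likelihood: posterior = Beta(α+s, β+f).
Match parameters: s=35−4=31, f=43−27=16.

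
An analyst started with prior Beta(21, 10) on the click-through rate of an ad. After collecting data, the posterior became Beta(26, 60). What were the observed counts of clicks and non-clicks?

A Beta(α, β) prior with s successes and f failures in binomial data gives a Beta(α+s, β+f) posterior.
Match parameters: s=26−21=5, f=60−10=50.

5 clicks and 50 non-clicks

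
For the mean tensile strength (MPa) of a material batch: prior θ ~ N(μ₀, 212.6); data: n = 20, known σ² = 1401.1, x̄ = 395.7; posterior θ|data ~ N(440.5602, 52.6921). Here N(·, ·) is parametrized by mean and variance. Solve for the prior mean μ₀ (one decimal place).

With known observation variance, the Normal–Normal posterior has precision τ_n = τ₀ + n/σ² and mean μ_n = (τ₀μ₀ + (n/σ²)x̄)/τ_n.
Here τ₀ = 1/212.6 = 0.004704 and τ_data = 20/1401.1 = 0.014274, so τ_n = 0.018978.
Rearranging for μ₀: μ₀ = (μ_n·τ_n − τ_data·x̄)/τ₀ = (440.5602·0.018978 − 0.014274·395.7) / 0.004704 = 2.712730/0.004704 ≈ 576.7.

μ₀ = 576.7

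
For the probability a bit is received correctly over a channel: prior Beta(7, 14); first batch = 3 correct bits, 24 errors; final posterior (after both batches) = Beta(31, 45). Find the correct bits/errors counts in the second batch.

21 correct bits and 7 errors

Because Beta–binomial updating is additive in the counts, the combined data contributed (α_post−α_prior, β_post−β_prior) successes and failures.
Total across both batches: 31−7=24 correct bits, 45−14=31 errors.
Subtract the first batch: 24−3=21 correct bits and 31−24=7 errors.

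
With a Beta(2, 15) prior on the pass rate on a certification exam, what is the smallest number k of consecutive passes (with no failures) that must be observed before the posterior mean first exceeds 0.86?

After k passes and 0 failures the posterior is Beta(2+k, 15), with mean (2+k)/(2+15+k).
Set (2+k)/(17+k) > 0.86 and solve: k > (0.86·17 − 2)/(1 − 0.86) = 90.143.
The smallest integer exceeding 90.143 is 91.

k = 91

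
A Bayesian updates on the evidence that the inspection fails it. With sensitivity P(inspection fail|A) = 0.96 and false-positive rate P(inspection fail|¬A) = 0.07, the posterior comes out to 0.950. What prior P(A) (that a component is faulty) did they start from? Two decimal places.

In odds form, posterior odds = prior odds × likelihood ratio, so prior odds = posterior odds ÷ LR.
Posterior odds = 0.950/(1−0.950) = 19.0000. LR = 0.96/0.07 = 13.7143.
Prior odds = 19.0000/13.7143 = 1.3854, so P(A) = 1.3854/(1+1.3854) ≈ 0.58.

P(A) = 0.58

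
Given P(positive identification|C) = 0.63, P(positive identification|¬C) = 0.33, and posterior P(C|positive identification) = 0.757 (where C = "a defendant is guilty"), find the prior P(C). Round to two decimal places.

P(C) = 0.62

In odds form, posterior odds = prior odds × likelihood ratio, so prior odds = posterior odds ÷ LR.
Posterior odds = 0.757/(1−0.757) = 3.1152. LR = 0.63/0.33 = 1.9091.
Prior odds = 3.1152/1.9091 = 1.6318, so P(C) = 1.6318/(1+1.6318) ≈ 0.62.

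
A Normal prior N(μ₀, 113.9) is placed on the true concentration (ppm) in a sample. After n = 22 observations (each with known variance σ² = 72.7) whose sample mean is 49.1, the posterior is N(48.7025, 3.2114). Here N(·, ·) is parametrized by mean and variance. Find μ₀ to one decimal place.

The posterior mean is a precision-weighted average: μ_n = (τ₀μ₀ + τ_data·x̄)/(τ₀+τ_data), with τ₀=1/σ₀² and τ_data=n/σ².
Here τ₀ = 1/113.9 = 0.008780 and τ_data = 22/72.7 = 0.302613, so τ_n = 0.311393.
Rearranging for μ₀: μ₀ = (μ_n·τ_n − τ_data·x̄)/τ₀ = (48.7025·0.311393 − 0.302613·49.1) / 0.008780 = 0.307319/0.008780 ≈ 35.0.

μ₀ = 35.0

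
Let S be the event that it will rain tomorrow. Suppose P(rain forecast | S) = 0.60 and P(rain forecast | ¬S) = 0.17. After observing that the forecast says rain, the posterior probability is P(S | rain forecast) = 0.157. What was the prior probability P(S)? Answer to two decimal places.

P(S) = 0.05

In odds form, posterior odds = prior odds × likelihood ratio, so prior odds = posterior odds ÷ LR.
Posterior odds = 0.157/(1−0.157) = 0.1862. LR = 0.60/0.17 = 3.5294.
Prior odds = 0.1862/3.5294 = 0.0528, so P(S) = 0.0528/(1+0.0528) ≈ 0.05.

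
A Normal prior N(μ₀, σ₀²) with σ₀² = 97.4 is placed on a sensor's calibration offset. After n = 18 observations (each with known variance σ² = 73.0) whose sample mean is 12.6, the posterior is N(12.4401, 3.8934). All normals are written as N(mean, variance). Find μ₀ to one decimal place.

With known observation variance, the Normal–Normal posterior has precision τ_n = τ₀ + n/σ² and mean μ_n = (τ₀μ₀ + (n/σ²)x̄)/τ_n.
Here τ₀ = 1/97.4 = 0.010267 and τ_data = 18/73.0 = 0.246575, so τ_n = 0.256842.
Rearranging for μ₀: μ₀ = (μ_n·τ_n − τ_data·x̄)/τ₀ = (12.4401·0.256842 − 0.246575·12.6) / 0.010267 = 0.088295/0.010267 ≈ 8.6.

μ₀ = 8.6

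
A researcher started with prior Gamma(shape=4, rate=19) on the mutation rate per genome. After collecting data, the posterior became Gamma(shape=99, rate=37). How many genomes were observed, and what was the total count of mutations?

n = 18 genomes with total 95 mutations

A Gamma(α, β) prior (rate parametrization) on a Poisson rate with n observations summing to S gives posterior Gamma(α+S, β+n).
Matching: Σxᵢ = 99 − 4 = 95 and n = 37 − 19 = 18.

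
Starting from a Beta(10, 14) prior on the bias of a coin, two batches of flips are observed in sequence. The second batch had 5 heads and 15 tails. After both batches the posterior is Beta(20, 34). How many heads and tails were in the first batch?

5 heads and 5 tails

Because Beta–binomial updating is additive in the counts, the combined data contributed (α_post−α_prior, β_post−β_prior) successes and failures.
Total across both batches: 20−10=10 heads, 34−14=20 tails.
Subtract the second batch: 10−5=5 heads and 20−15=5 tails.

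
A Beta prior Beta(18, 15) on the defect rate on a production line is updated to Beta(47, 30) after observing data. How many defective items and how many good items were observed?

29 defective items and 15 good items

Beta is conjugate to the binomial likelihood: posterior = Beta(α+s, β+f).
Match parameters: s=47−18=29, f=30−15=15.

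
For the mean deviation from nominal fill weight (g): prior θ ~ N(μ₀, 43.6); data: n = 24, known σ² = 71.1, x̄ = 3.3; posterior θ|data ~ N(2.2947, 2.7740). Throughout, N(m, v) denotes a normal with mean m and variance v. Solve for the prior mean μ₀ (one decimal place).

The posterior mean is a precision-weighted average: μ_n = (τ₀μ₀ + τ_data·x̄)/(τ₀+τ_data), with τ₀=1/σ₀² and τ_data=n/σ².
Here τ₀ = 1/43.6 = 0.022936 and τ_data = 24/71.1 = 0.337553, so τ_n = 0.360489.
Rearranging for μ₀: μ₀ = (μ_n·τ_n − τ_data·x̄)/τ₀ = (2.2947·0.360489 − 0.337553·3.3) / 0.022936 = -0.286711/0.022936 ≈ -12.5.

μ₀ = -12.5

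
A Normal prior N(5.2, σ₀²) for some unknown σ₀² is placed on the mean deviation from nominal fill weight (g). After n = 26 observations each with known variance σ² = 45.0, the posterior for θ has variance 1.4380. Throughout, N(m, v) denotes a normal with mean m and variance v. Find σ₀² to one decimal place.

σ₀² = 8.5

Posterior precision equals prior precision plus data precision: 1/σ_n² = 1/σ₀² + n/σ².
So 1/σ₀² = 1/1.4380 − 26/45.0 = 0.695410 − 0.577778 = 0.117632.
Hence σ₀² = 1/0.117632 ≈ 8.5.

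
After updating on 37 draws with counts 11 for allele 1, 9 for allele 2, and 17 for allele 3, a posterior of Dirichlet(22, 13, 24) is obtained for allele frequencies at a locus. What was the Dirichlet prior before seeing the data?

For a Dirichlet(α) prior with multinomial counts c, the posterior is Dirichlet(α + c) componentwise.
Subtract each count from the matching posterior parameter: 22−11=11, 13−9=4, 24−17=7.

Dirichlet(11, 4, 7)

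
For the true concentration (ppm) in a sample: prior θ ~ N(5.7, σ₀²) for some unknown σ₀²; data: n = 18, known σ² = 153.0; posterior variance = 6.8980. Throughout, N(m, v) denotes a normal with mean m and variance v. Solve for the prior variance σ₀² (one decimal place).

For the Normal–Normal model with known σ², precisions add: τ_n = τ₀ + n/σ².
So 1/σ₀² = 1/6.8980 − 18/153.0 = 0.144970 − 0.117647 = 0.027323.
Hence σ₀² = 1/0.027323 ≈ 36.6.

σ₀² = 36.6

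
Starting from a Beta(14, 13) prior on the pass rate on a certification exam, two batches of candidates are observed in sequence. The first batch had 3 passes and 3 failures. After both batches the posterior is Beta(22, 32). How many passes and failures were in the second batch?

Because Beta–binomial updating is additive in the counts, the combined data contributed (α_post−α_prior, β_post−β_prior) successes and failures.
Total across both batches: 22−14=8 passes, 32−13=19 failures.
Subtract the first batch: 8−3=5 passes and 19−3=16 failures.

5 passes and 16 failures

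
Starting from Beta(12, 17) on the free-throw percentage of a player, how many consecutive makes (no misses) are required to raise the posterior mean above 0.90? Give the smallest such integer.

k = 142

After k makes and 0 misses the posterior is Beta(12+k, 17), with mean (12+k)/(12+17+k).
Set (12+k)/(29+k) > 0.90 and solve: k > (0.90·29 − 12)/(1 − 0.90) = 141.000.
The smallest integer exceeding 141.000 is 142, and checking k=142: (154)/(171) = 0.9006 > 0.90.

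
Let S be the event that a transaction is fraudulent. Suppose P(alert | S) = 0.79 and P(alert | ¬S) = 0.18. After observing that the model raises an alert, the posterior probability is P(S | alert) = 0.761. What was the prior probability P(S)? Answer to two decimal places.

P(S) = 0.42

Bayes' rule in odds form gives O(S|E) = O(S)·[P(E|S)/P(E|¬S)], hence O(S) = O(S|E)/LR.
Posterior odds = 0.761/(1−0.761) = 3.1841. LR = 0.79/0.18 = 4.3889.
Prior odds = 3.1841/4.3889 = 0.7255, so P(S) = 0.7255/(1+0.7255) ≈ 0.42.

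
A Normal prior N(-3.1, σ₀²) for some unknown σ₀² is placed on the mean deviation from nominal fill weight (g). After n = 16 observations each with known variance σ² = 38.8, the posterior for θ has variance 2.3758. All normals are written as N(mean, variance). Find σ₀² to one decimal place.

σ₀² = 117.1

Posterior precision equals prior precision plus data precision: 1/σ_n² = 1/σ₀² + n/σ².
So 1/σ₀² = 1/2.3758 − 16/38.8 = 0.420911 − 0.412371 = 0.008540.
Hence σ₀² = 1/0.008540 ≈ 117.1.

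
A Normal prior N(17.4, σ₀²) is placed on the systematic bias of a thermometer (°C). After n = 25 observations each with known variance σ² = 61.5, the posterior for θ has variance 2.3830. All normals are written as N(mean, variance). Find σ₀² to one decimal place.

σ₀² = 76.1

For the Normal–Normal model with known σ², precisions add: τ_n = τ₀ + n/σ².
So 1/σ₀² = 1/2.3830 − 25/61.5 = 0.419639 − 0.406504 = 0.013135.
Hence σ₀² = 1/0.013135 ≈ 76.1.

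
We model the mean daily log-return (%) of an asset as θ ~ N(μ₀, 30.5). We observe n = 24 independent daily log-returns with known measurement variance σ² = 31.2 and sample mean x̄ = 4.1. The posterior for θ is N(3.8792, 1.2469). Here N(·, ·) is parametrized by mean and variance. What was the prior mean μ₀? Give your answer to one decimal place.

The posterior mean is a precision-weighted average: μ_n = (τ₀μ₀ + τ_data·x̄)/(τ₀+τ_data), with τ₀=1/σ₀² and τ_data=n/σ².
Here τ₀ = 1/30.5 = 0.032787 and τ_data = 24/31.2 = 0.769231, so τ_n = 0.802018.
Rearranging for μ₀: μ₀ = (μ_n·τ_n − τ_data·x̄)/τ₀ = (3.8792·0.802018 − 0.769231·4.1) / 0.032787 = -0.042659/0.032787 ≈ -1.3.

μ₀ = -1.3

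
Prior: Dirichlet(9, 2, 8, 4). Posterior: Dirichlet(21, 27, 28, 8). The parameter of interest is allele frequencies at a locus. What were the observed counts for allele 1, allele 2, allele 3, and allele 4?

counts (12, 25, 20, 4)

For a Dirichlet(α) prior with multinomial counts c, the posterior is Dirichlet(α + c) componentwise.
Counts are posterior − prior componentwise: 21−9=12, 27−2=25, 28−8=20, 8−4=4.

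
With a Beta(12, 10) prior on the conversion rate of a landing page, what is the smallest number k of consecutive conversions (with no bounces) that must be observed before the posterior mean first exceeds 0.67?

k = 9

After k conversions and 0 bounces the posterior is Beta(12+k, 10), with mean (12+k)/(12+10+k).
Set (12+k)/(22+k) > 0.67 and solve: k > (0.67·22 − 12)/(1 − 0.67) = 8.303.
The smallest integer exceeding 8.303 is 9.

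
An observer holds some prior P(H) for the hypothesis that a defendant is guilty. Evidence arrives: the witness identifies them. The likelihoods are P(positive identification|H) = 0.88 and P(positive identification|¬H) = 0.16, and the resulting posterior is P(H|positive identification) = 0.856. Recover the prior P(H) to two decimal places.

P(H) = 0.52

In odds form, posterior odds = prior odds × likelihood ratio, so prior odds = posterior odds ÷ LR.
Posterior odds = 0.856/(1−0.856) = 5.9444. LR = 0.88/0.16 = 5.5000.
Prior odds = 5.9444/5.5000 = 1.0808, so P(H) = 1.0808/(1+1.0808) ≈ 0.52.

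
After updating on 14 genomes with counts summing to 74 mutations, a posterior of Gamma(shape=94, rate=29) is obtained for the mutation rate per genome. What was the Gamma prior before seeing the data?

A Gamma(α, β) prior (rate parametrization) on a Poisson rate with n observations summing to S gives posterior Gamma(α+S, β+n).
So α = 94 − 74 = 20 and β = 29 − 14 = 15.

Gamma(shape=20, rate=15)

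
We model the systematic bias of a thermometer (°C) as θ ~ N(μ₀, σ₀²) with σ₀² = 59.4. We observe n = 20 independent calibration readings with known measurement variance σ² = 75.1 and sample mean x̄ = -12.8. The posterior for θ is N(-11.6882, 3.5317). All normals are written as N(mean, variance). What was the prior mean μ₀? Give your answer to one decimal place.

With known observation variance, the Normal–Normal posterior has precision τ_n = τ₀ + n/σ² and mean μ_n = (τ₀μ₀ + (n/σ²)x̄)/τ_n.
Here τ₀ = 1/59.4 = 0.016835 and τ_data = 20/75.1 = 0.266312, so τ_n = 0.283147.
Rearranging for μ₀: μ₀ = (μ_n·τ_n − τ_data·x̄)/τ₀ = (-11.6882·0.283147 − 0.266312·-12.8) / 0.016835 = 0.099315/0.016835 ≈ 5.9.

μ₀ = 5.9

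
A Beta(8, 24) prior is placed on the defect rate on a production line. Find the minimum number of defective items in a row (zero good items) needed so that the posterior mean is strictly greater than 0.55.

After k defective items and 0 good items the posterior is Beta(8+k, 24), with mean (8+k)/(8+24+k).
Set (8+k)/(32+k) > 0.55 and solve: k > (0.55·32 − 8)/(1 − 0.55) = 21.333.
The smallest integer exceeding 21.333 is 22.

k = 22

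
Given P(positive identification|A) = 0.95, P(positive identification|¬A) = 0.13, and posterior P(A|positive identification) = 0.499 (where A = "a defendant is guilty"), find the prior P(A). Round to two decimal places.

P(A) = 0.12

Bayes' rule in odds form gives O(A|E) = O(A)·[P(E|A)/P(E|¬A)], hence O(A) = O(A|E)/LR.
Posterior odds = 0.499/(1−0.499) = 0.9960. LR = 0.95/0.13 = 7.3077.
Prior odds = 0.9960/7.3077 = 0.1363, so P(A) = 0.1363/(1+0.1363) ≈ 0.12.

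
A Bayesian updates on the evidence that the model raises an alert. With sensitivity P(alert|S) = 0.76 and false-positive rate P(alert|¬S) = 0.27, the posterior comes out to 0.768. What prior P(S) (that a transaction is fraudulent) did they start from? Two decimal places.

P(S) = 0.54

Bayes' rule in odds form gives O(S|E) = O(S)·[P(E|S)/P(E|¬S)], hence O(S) = O(S|E)/LR.
Posterior odds = 0.768/(1−0.768) = 3.3103. LR = 0.76/0.27 = 2.8148.
Prior odds = 3.3103/2.8148 = 1.1760, so P(S) = 1.1760/(1+1.1760) ≈ 0.54.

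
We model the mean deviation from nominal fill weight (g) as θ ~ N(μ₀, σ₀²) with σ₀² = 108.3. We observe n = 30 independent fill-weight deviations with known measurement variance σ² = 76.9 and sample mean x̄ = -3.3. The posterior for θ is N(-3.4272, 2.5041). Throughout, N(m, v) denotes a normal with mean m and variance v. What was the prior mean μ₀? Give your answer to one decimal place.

μ₀ = -8.8

With known observation variance, the Normal–Normal posterior has precision τ_n = τ₀ + n/σ² and mean μ_n = (τ₀μ₀ + (n/σ²)x̄)/τ_n.
Here τ₀ = 1/108.3 = 0.009234 and τ_data = 30/76.9 = 0.390117, so τ_n = 0.399351.
Rearranging for μ₀: μ₀ = (μ_n·τ_n − τ_data·x̄)/τ₀ = (-3.4272·0.399351 − 0.390117·-3.3) / 0.009234 = -0.081270/0.009234 ≈ -8.8.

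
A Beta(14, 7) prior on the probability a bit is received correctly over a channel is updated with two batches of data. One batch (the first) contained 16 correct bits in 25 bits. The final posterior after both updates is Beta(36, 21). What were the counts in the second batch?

6 correct bits and 5 errors

Because Beta–binomial updating is additive in the counts, the combined data contributed (α_post−α_prior, β_post−β_prior) successes and failures.
Total across both batches: 36−14=22 correct bits, 21−7=14 errors.
Subtract the first batch: 22−16=6 correct bits and 14−9=5 errors.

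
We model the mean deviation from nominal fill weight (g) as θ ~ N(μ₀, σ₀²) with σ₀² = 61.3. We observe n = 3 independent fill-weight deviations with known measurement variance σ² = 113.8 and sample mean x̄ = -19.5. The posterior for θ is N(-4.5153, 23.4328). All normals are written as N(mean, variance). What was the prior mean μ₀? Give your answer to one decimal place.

With known observation variance, the Normal–Normal posterior has precision τ_n = τ₀ + n/σ² and mean μ_n = (τ₀μ₀ + (n/σ²)x̄)/τ_n.
Here τ₀ = 1/61.3 = 0.016313 and τ_data = 3/113.8 = 0.026362, so τ_n = 0.042675.
Rearranging for μ₀: μ₀ = (μ_n·τ_n − τ_data·x̄)/τ₀ = (-4.5153·0.042675 − 0.026362·-19.5) / 0.016313 = 0.321369/0.016313 ≈ 19.7.

μ₀ = 19.7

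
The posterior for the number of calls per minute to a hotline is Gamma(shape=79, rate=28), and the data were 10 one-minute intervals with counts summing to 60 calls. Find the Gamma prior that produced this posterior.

Gamma–Poisson conjugacy: posterior shape = α + Σxᵢ, posterior rate = β + n.
So α = 79 − 60 = 19 and β = 28 − 10 = 18.

Gamma(shape=19, rate=18)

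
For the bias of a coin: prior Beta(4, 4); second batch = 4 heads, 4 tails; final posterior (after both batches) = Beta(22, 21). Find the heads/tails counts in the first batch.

Sequential conjugate updates are equivalent to a single update on the pooled data, so total successes = posterior α − prior α and total failures = posterior β − prior β.
Total across both batches: 22−4=18 heads, 21−4=17 tails.
Subtract the second batch: 18−4=14 heads and 17−4=13 tails.

14 heads and 13 tails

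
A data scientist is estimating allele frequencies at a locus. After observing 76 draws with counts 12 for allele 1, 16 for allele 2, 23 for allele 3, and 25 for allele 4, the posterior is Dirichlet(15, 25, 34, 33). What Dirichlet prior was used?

For a Dirichlet(α) prior with multinomial counts c, the posterior is Dirichlet(α + c) componentwise.
Subtract each count from the matching posterior parameter: 15−12=3, 25−16=9, 34−23=11, 33−25=8.

Dirichlet(3, 9, 11, 8)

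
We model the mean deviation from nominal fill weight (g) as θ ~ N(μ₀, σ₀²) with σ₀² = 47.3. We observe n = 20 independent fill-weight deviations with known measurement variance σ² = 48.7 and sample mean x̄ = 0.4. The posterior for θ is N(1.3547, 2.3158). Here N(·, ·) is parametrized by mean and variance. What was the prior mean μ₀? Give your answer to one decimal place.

μ₀ = 19.9

With known observation variance, the Normal–Normal posterior has precision τ_n = τ₀ + n/σ² and mean μ_n = (τ₀μ₀ + (n/σ²)x̄)/τ_n.
Here τ₀ = 1/47.3 = 0.021142 and τ_data = 20/48.7 = 0.410678, so τ_n = 0.431820.
Rearranging for μ₀: μ₀ = (μ_n·τ_n − τ_data·x̄)/τ₀ = (1.3547·0.431820 − 0.410678·0.4) / 0.021142 = 0.420715/0.021142 ≈ 19.9.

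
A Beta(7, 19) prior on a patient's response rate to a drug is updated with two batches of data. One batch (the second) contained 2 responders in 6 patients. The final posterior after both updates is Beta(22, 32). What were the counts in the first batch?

13 responders and 9 non-responders

Sequential conjugate updates are equivalent to a single update on the pooled data, so total successes = posterior α − prior α and total failures = posterior β − prior β.
Total across both batches: 22−7=15 responders, 32−19=13 non-responders.
Subtract the second batch: 15−2=13 responders and 13−4=9 non-responders.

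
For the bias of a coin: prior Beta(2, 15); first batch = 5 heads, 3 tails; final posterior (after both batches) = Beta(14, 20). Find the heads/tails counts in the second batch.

7 heads and 2 tails

Because Beta–binomial updating is additive in the counts, the combined data contributed (α_post−α_prior, β_post−β_prior) successes and failures.
Total across both batches: 14−2=12 heads, 20−15=5 tails.
Subtract the first batch: 12−5=7 heads and 5−3=2 tails.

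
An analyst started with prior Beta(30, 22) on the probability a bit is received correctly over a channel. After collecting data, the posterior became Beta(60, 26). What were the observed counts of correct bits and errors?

Beta is conjugate to the binomial likelihood: posterior = Beta(a+s, b+f).
So s = 60 − 30 = 30 and f = 26 − 22 = 4.

30 correct bits and 4 errors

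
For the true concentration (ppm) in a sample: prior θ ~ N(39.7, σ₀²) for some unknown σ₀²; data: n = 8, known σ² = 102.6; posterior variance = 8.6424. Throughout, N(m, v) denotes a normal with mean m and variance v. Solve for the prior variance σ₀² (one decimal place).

Posterior precision equals prior precision plus data precision: 1/σ_n² = 1/σ₀² + n/σ².
So 1/σ₀² = 1/8.6424 − 8/102.6 = 0.115709 − 0.077973 = 0.037736.
Hence σ₀² = 1/0.037736 ≈ 26.5.

σ₀² = 26.5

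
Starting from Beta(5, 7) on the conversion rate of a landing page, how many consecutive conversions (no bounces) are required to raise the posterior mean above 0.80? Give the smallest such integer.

After k conversions and 0 bounces the posterior is Beta(5+k, 7), with mean (5+k)/(5+7+k).
Set (5+k)/(12+k) > 0.80 and solve: k > (0.80·12 − 5)/(1 − 0.80) = 23.000.
The smallest integer exceeding 23.000 is 24.

k = 24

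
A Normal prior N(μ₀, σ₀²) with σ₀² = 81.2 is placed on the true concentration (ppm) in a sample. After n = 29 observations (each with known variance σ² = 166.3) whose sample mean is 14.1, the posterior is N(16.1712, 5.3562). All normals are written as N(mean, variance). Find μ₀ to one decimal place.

The posterior mean is a precision-weighted average: μ_n = (τ₀μ₀ + τ_data·x̄)/(τ₀+τ_data), with τ₀=1/σ₀² and τ_data=n/σ².
Here τ₀ = 1/81.2 = 0.012315 and τ_data = 29/166.3 = 0.174384, so τ_n = 0.186699.
Rearranging for μ₀: μ₀ = (μ_n·τ_n − τ_data·x̄)/τ₀ = (16.1712·0.186699 − 0.174384·14.1) / 0.012315 = 0.560332/0.012315 ≈ 45.5.

μ₀ = 45.5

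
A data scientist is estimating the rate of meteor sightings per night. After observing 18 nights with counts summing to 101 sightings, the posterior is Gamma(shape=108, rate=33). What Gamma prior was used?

Gamma(shape=7, rate=15)

Gamma–Poisson conjugacy: posterior shape = α + Σxᵢ, posterior rate = β + n.
So α = 108 − 101 = 7 and β = 33 − 18 = 15.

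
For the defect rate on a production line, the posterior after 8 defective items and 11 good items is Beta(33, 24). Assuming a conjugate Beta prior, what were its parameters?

Beta is conjugate to the binomial likelihood: posterior = Beta(a+s, b+f).
Subtract the data counts: 33−8=25, 24−11=13.

Beta(25, 13)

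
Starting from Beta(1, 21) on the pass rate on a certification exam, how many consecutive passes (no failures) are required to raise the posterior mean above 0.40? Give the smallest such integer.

After k passes and 0 failures the posterior is Beta(1+k, 21), with mean (1+k)/(1+21+k).
Set (1+k)/(22+k) > 0.40 and solve: k > (0.40·22 − 1)/(1 − 0.40) = 13.000.
The smallest integer exceeding 13.000 is 14.

k = 14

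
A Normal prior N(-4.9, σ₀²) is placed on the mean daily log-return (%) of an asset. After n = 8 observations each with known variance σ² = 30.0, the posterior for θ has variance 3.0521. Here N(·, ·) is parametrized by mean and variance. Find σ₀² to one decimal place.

Posterior precision equals prior precision plus data precision: 1/σ_n² = 1/σ₀² + n/σ².
So 1/σ₀² = 1/3.0521 − 8/30.0 = 0.327643 − 0.266667 = 0.060976.
Hence σ₀² = 1/0.060976 ≈ 16.4.

σ₀² = 16.4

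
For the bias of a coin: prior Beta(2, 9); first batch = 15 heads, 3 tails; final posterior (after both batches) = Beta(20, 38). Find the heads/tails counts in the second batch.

Because Beta–binomial updating is additive in the counts, the combined data contributed (α_post−α_prior, β_post−β_prior) successes and failures.
Total across both batches: 20−2=18 heads, 38−9=29 tails.
Subtract the first batch: 18−15=3 heads and 29−3=26 tails.

3 heads and 26 tails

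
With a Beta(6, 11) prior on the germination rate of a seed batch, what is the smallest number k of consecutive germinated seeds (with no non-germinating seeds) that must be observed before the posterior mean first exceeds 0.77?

k = 31

After k germinated seeds and 0 non-germinating seeds the posterior is Beta(6+k, 11), with mean (6+k)/(6+11+k).
Set (6+k)/(17+k) > 0.77 and solve: k > (0.77·17 − 6)/(1 − 0.77) = 30.826.
The smallest integer exceeding 30.826 is 31.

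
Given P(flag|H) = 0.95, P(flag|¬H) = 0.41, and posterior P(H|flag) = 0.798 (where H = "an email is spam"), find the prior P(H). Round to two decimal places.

Bayes' rule in odds form gives O(H|E) = O(H)·[P(E|H)/P(E|¬H)], hence O(H) = O(H|E)/LR.
Posterior odds = 0.798/(1−0.798) = 3.9505. LR = 0.95/0.41 = 2.3171.
Prior odds = 3.9505/2.3171 = 1.7049, so P(H) = 1.7049/(1+1.7049) ≈ 0.63.

P(H) = 0.63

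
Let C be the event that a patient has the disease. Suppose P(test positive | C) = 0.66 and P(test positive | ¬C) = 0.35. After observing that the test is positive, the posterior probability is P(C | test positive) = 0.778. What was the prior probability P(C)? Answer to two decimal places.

P(C) = 0.65

Bayes' rule in odds form gives O(C|E) = O(C)·[P(E|C)/P(E|¬C)], hence O(C) = O(C|E)/LR.
Posterior odds = 0.778/(1−0.778) = 3.5045. LR = 0.66/0.35 = 1.8857.
Prior odds = 3.5045/1.8857 = 1.8585, so P(C) = 1.8585/(1+1.8585) ≈ 0.65.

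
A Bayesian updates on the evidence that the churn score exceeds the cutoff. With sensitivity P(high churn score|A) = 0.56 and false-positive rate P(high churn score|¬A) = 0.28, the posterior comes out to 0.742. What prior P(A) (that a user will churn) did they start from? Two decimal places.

In odds form, posterior odds = prior odds × likelihood ratio, so prior odds = posterior odds ÷ LR.
Posterior odds = 0.742/(1−0.742) = 2.8760. LR = 0.56/0.28 = 2.0000.
Prior odds = 2.8760/2.0000 = 1.4380, so P(A) = 1.4380/(1+1.4380) ≈ 0.59.

P(A) = 0.59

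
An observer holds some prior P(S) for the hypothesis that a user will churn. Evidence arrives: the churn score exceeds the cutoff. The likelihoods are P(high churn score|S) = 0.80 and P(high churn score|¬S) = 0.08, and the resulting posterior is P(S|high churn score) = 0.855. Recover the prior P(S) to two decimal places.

In odds form, posterior odds = prior odds × likelihood ratio, so prior odds = posterior odds ÷ LR.
Posterior odds = 0.855/(1−0.855) = 5.8966. LR = 0.80/0.08 = 10.0000.
Prior odds = 5.8966/10.0000 = 0.5897, so P(S) = 0.5897/(1+0.5897) ≈ 0.37.

P(S) = 0.37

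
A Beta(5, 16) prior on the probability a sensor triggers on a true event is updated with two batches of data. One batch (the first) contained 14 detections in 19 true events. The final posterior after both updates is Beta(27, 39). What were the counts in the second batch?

Sequential conjugate updates are equivalent to a single update on the pooled data, so total successes = posterior α − prior α and total failures = posterior β − prior β.
Total across both batches: 27−5=22 detections, 39−16=23 misses.
Subtract the first batch: 22−14=8 detections and 23−5=18 misses.

8 detections and 18 misses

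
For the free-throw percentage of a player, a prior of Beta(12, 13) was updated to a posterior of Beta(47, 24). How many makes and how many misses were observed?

35 makes and 11 misses

Under Beta–binomial conjugacy the posterior parameters are (α+s, β+f).
Match parameters: s=47−12=35, f=24−13=11.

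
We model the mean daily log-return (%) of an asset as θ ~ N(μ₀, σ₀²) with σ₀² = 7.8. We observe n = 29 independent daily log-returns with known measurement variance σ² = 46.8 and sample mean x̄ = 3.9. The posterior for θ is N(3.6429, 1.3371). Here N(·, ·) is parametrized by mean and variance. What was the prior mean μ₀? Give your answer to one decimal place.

μ₀ = 2.4

With known observation variance, the Normal–Normal posterior has precision τ_n = τ₀ + n/σ² and mean μ_n = (τ₀μ₀ + (n/σ²)x̄)/τ_n.
Here τ₀ = 1/7.8 = 0.128205 and τ_data = 29/46.8 = 0.619658, so τ_n = 0.747863.
Rearranging for μ₀: μ₀ = (μ_n·τ_n − τ_data·x̄)/τ₀ = (3.6429·0.747863 − 0.619658·3.9) / 0.128205 = 0.307724/0.128205 ≈ 2.4.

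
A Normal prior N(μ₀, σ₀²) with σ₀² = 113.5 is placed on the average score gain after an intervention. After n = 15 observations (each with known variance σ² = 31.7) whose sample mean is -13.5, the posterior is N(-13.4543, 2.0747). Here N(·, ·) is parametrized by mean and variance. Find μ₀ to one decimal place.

μ₀ = -11.0

With known observation variance, the Normal–Normal posterior has precision τ_n = τ₀ + n/σ² and mean μ_n = (τ₀μ₀ + (n/σ²)x̄)/τ_n.
Here τ₀ = 1/113.5 = 0.008811 and τ_data = 15/31.7 = 0.473186, so τ_n = 0.481997.
Rearranging for μ₀: μ₀ = (μ_n·τ_n − τ_data·x̄)/τ₀ = (-13.4543·0.481997 − 0.473186·-13.5) / 0.008811 = -0.096921/0.008811 ≈ -11.0.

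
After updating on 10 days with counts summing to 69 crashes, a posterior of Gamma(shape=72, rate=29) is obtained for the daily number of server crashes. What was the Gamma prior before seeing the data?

Gamma(shape=3, rate=19)

Gamma–Poisson conjugacy: posterior shape = α + Σxᵢ, posterior rate = β + n.
So α = 72 − 69 = 3 and β = 29 − 10 = 19.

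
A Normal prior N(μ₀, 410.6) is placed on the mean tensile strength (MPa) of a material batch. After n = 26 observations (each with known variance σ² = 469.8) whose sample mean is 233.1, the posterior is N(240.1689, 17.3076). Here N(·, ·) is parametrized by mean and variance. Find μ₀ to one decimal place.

μ₀ = 400.8

The posterior mean is a precision-weighted average: μ_n = (τ₀μ₀ + τ_data·x̄)/(τ₀+τ_data), with τ₀=1/σ₀² and τ_data=n/σ².
Here τ₀ = 1/410.6 = 0.002435 and τ_data = 26/469.8 = 0.055343, so τ_n = 0.057778.
Rearranging for μ₀: μ₀ = (μ_n·τ_n − τ_data·x̄)/τ₀ = (240.1689·0.057778 − 0.055343·233.1) / 0.002435 = 0.976025/0.002435 ≈ 400.8.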